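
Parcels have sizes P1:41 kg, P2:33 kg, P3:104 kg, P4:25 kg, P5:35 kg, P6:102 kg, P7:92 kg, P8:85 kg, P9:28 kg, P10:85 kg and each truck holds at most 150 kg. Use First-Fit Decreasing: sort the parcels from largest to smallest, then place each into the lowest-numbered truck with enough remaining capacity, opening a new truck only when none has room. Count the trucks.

5 trucks

Sorted descending: 104, 102, 92, 85, 85, 41, 35, 33, 28, 25.
104 kg → truck 1 (remaining 46 kg)
102 kg → truck 2 (remaining 48 kg)
92 kg → truck 3 (remaining 58 kg)
85 kg → truck 4 (remaining 65 kg)
85 kg → truck 5 (remaining 65 kg)
41 kg → truck 1 (remaining 5 kg)
35 kg → truck 2 (remaining 13 kg)
33 kg → truck 3 (remaining 25 kg)
28 kg → truck 4 (remaining 37 kg)
25 kg → truck 3 (remaining 0 kg)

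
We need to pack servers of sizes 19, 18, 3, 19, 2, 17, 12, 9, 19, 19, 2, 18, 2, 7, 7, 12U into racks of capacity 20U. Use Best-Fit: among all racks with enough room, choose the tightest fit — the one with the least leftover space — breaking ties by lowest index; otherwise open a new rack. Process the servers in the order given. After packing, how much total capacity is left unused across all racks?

15

Put 19U in rack 1; 1U remain.
Put 18U in rack 2; 2U remain.
Put 3U in rack 3; 17U remain.
Put 19U in rack 4; 1U remain.
Put 2U in rack 2; 0U remain.
Put 17U in rack 3; 0U remain.
Put 12U in rack 5; 8U remain.
Put 9U in rack 6; 11U remain.
Put 19U in rack 7; 1U remain.
Put 19U in rack 8; 1U remain.
Put 2U in rack 5; 6U remain.
Put 18U in rack 9; 2U remain.
Put 2U in rack 9; 0U remain.
Put 7U in rack 6; 4U remain.
Put 7U in rack 10; 13U remain.
Put 12U in rack 10; 1U remain.
10 racks × 20U = 200U; used 185U; unused 15U.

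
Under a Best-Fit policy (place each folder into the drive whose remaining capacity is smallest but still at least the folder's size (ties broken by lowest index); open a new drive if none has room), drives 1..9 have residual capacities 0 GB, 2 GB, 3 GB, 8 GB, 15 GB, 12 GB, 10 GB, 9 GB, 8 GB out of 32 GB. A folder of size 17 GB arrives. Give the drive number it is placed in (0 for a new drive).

No drive has ≥ 17 GB free, so a new drive is opened.

0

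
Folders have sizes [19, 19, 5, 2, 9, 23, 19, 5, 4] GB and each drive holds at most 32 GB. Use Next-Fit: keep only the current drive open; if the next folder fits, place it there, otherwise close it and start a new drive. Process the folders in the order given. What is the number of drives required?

4

drive 1: place 19 GB, 13 GB left
drive 2: place 19 GB, 13 GB left
drive 2: place 5 GB, 8 GB left
drive 2: place 2 GB, 6 GB left
drive 3: place 9 GB, 23 GB left
drive 3: place 23 GB, 0 GB left
drive 4: place 19 GB, 13 GB left
drive 4: place 5 GB, 8 GB left
drive 4: place 4 GB, 4 GB left
Final drives: [19] [19,5,2] [9,23] [19,5,4].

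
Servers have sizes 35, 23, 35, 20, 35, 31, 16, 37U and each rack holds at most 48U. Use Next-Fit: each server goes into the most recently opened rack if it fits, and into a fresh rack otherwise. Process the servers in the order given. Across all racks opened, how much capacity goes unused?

35U → rack 1 (remaining 13U)
23U → rack 2 (remaining 25U)
35U → rack 3 (remaining 13U)
20U → rack 4 (remaining 28U)
35U → rack 5 (remaining 13U)
31U → rack 6 (remaining 17U)
16U → rack 6 (remaining 1U)
37U → rack 7 (remaining 11U)
7 racks × 48U = 336U; used 232U; unused 104U.

104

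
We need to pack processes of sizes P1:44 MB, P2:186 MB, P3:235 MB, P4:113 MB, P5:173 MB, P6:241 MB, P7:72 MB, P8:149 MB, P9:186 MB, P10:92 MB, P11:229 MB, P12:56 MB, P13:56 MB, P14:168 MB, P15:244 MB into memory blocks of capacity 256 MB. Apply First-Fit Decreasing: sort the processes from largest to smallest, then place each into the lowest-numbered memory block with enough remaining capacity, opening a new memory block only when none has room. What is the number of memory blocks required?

Sorted descending: 244, 241, 235, 229, 186, 186, 173, 168, 149, 113, 92, 72, 56, 56, 44.
244 MB → memory block 1 (remaining 12 MB)
241 MB → memory block 2 (remaining 15 MB)
235 MB → memory block 3 (remaining 21 MB)
229 MB → memory block 4 (remaining 27 MB)
186 MB → memory block 5 (remaining 70 MB)
186 MB → memory block 6 (remaining 70 MB)
173 MB → memory block 7 (remaining 83 MB)
168 MB → memory block 8 (remaining 88 MB)
149 MB → memory block 9 (remaining 107 MB)
113 MB → memory block 10 (remaining 143 MB)
92 MB → memory block 9 (remaining 15 MB)
72 MB → memory block 7 (remaining 11 MB)
56 MB → memory block 5 (remaining 14 MB)
56 MB → memory block 6 (remaining 14 MB)
44 MB → memory block 8 (remaining 44 MB)

10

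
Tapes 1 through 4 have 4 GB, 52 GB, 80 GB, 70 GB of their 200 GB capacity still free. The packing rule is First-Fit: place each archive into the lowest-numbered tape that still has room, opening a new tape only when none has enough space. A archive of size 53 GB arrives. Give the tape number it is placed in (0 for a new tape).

Tapes with room: tape 3 (80 GB), tape 4 (70 GB).
The first with room is tape 3.

3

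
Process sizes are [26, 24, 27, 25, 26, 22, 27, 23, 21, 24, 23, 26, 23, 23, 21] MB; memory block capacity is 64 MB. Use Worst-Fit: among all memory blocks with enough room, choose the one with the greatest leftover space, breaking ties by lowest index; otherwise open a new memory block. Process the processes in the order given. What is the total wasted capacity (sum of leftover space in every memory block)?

Put 26 MB in memory block 1; 38 MB remain.
Put 24 MB in memory block 1; 14 MB remain.
Put 27 MB in memory block 2; 37 MB remain.
Put 25 MB in memory block 2; 12 MB remain.
Put 26 MB in memory block 3; 38 MB remain.
Put 22 MB in memory block 3; 16 MB remain.
Put 27 MB in memory block 4; 37 MB remain.
Put 23 MB in memory block 4; 14 MB remain.
Put 21 MB in memory block 5; 43 MB remain.
Put 24 MB in memory block 5; 19 MB remain.
Put 23 MB in memory block 6; 41 MB remain.
Put 26 MB in memory block 6; 15 MB remain.
Put 23 MB in memory block 7; 41 MB remain.
Put 23 MB in memory block 7; 18 MB remain.
Put 21 MB in memory block 8; 43 MB remain.
8 memory blocks × 64 MB = 512 MB; used 361 MB; unused 151 MB.

151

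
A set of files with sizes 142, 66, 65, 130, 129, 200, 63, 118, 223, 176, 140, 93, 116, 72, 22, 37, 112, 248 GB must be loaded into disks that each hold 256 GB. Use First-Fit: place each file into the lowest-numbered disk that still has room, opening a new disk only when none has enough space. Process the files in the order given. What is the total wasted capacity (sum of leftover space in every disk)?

408

142 GB → disk 1 (remaining 114 GB)
66 GB → disk 1 (remaining 48 GB)
65 GB → disk 2 (remaining 191 GB)
130 GB → disk 2 (remaining 61 GB)
129 GB → disk 3 (remaining 127 GB)
200 GB → disk 4 (remaining 56 GB)
63 GB → disk 3 (remaining 64 GB)
118 GB → disk 5 (remaining 138 GB)
223 GB → disk 6 (remaining 33 GB)
176 GB → disk 7 (remaining 80 GB)
140 GB → disk 8 (remaining 116 GB)
93 GB → disk 5 (remaining 45 GB)
116 GB → disk 8 (remaining 0 GB)
72 GB → disk 7 (remaining 8 GB)
22 GB → disk 1 (remaining 26 GB)
37 GB → disk 2 (remaining 24 GB)
112 GB → disk 9 (remaining 144 GB)
248 GB → disk 10 (remaining 8 GB)
10 disks × 256 GB = 2560 GB; used 2152 GB; unused 408 GB.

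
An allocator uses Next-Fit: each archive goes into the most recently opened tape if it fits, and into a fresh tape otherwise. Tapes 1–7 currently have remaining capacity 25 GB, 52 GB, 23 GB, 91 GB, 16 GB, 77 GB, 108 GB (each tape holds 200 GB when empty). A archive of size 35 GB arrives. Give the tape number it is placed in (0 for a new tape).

7

Next-Fit only looks at tape 7, which has 108 GB free.
35 GB fits there.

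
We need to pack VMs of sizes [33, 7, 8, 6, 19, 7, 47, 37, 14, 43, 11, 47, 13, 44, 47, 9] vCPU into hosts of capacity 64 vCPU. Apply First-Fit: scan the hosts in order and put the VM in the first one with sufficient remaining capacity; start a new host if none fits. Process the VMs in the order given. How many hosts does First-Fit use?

host 1: place 33 vCPU, 31 vCPU left
host 1: place 7 vCPU, 24 vCPU left
host 1: place 8 vCPU, 16 vCPU left
host 1: place 6 vCPU, 10 vCPU left
host 2: place 19 vCPU, 45 vCPU left
host 1: place 7 vCPU, 3 vCPU left
host 3: place 47 vCPU, 17 vCPU left
host 2: place 37 vCPU, 8 vCPU left
host 3: place 14 vCPU, 3 vCPU left
host 4: place 43 vCPU, 21 vCPU left
host 4: place 11 vCPU, 10 vCPU left
host 5: place 47 vCPU, 17 vCPU left
host 5: place 13 vCPU, 4 vCPU left
host 6: place 44 vCPU, 20 vCPU left
host 7: place 47 vCPU, 17 vCPU left
host 4: place 9 vCPU, 1 vCPU left
Final hosts: [33,7,8,6,7] [19,37] [47,14] [43,11,9] [47,13] [44] [47].

7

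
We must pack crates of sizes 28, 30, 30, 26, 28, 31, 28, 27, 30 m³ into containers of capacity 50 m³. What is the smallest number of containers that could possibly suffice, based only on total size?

Total size = 28 + 30 + 30 + 26 + 28 + 31 + 28 + 27 + 30 = 258 m³.
⌈258 / 50⌉ = 6.

6 containers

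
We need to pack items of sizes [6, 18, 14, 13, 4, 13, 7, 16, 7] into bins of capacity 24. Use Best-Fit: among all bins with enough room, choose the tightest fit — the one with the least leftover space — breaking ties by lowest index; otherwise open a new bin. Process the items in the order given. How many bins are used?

6 → bin 1 (remaining 18)
18 → bin 1 (remaining 0)
14 → bin 2 (remaining 10)
13 → bin 3 (remaining 11)
4 → bin 2 (remaining 6)
13 → bin 4 (remaining 11)
7 → bin 3 (remaining 4)
16 → bin 5 (remaining 8)
7 → bin 5 (remaining 1)
Final bins: [6,18] [14,4] [13,7] [13] [16,7].

5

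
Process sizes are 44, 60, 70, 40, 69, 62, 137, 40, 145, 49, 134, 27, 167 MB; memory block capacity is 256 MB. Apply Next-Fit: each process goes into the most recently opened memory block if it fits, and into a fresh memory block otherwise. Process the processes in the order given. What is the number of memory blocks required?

44 MB → memory block 1 (remaining 212 MB)
60 MB → memory block 1 (remaining 152 MB)
70 MB → memory block 1 (remaining 82 MB)
40 MB → memory block 1 (remaining 42 MB)
69 MB → memory block 2 (remaining 187 MB)
62 MB → memory block 2 (remaining 125 MB)
137 MB → memory block 3 (remaining 119 MB)
40 MB → memory block 3 (remaining 79 MB)
145 MB → memory block 4 (remaining 111 MB)
49 MB → memory block 4 (remaining 62 MB)
134 MB → memory block 5 (remaining 122 MB)
27 MB → memory block 5 (remaining 95 MB)
167 MB → memory block 6 (remaining 89 MB)
Final memory blocks: [44,60,70,40] [69,62] [137,40] [145,49] [134,27] [167].

6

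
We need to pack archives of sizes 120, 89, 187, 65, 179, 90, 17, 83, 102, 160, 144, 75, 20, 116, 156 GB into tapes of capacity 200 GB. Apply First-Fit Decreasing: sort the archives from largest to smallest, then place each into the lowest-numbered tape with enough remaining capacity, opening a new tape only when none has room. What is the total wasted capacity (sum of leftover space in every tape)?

197

Sorted descending: 187, 179, 160, 156, 144, 120, 116, 102, 90, 89, 83, 75, 65, 20, 17.
187 GB → tape 1 (remaining 13 GB)
179 GB → tape 2 (remaining 21 GB)
160 GB → tape 3 (remaining 40 GB)
156 GB → tape 4 (remaining 44 GB)
144 GB → tape 5 (remaining 56 GB)
120 GB → tape 6 (remaining 80 GB)
116 GB → tape 7 (remaining 84 GB)
102 GB → tape 8 (remaining 98 GB)
90 GB → tape 8 (remaining 8 GB)
89 GB → tape 9 (remaining 111 GB)
83 GB → tape 7 (remaining 1 GB)
75 GB → tape 6 (remaining 5 GB)
65 GB → tape 9 (remaining 46 GB)
20 GB → tape 2 (remaining 1 GB)
17 GB → tape 3 (remaining 23 GB)
9 tapes × 200 GB = 1800 GB; used 1603 GB; unused 197 GB.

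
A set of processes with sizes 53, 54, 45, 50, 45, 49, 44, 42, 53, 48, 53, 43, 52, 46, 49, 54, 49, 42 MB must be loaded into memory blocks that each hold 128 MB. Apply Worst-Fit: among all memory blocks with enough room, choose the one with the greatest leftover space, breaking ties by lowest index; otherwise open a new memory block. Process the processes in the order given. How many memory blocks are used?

53 MB → memory block 1 (remaining 75 MB)
54 MB → memory block 1 (remaining 21 MB)
45 MB → memory block 2 (remaining 83 MB)
50 MB → memory block 2 (remaining 33 MB)
45 MB → memory block 3 (remaining 83 MB)
49 MB → memory block 3 (remaining 34 MB)
44 MB → memory block 4 (remaining 84 MB)
42 MB → memory block 4 (remaining 42 MB)
53 MB → memory block 5 (remaining 75 MB)
48 MB → memory block 5 (remaining 27 MB)
53 MB → memory block 6 (remaining 75 MB)
43 MB → memory block 6 (remaining 32 MB)
52 MB → memory block 7 (remaining 76 MB)
46 MB → memory block 7 (remaining 30 MB)
49 MB → memory block 8 (remaining 79 MB)
54 MB → memory block 8 (remaining 25 MB)
49 MB → memory block 9 (remaining 79 MB)
42 MB → memory block 9 (remaining 37 MB)

9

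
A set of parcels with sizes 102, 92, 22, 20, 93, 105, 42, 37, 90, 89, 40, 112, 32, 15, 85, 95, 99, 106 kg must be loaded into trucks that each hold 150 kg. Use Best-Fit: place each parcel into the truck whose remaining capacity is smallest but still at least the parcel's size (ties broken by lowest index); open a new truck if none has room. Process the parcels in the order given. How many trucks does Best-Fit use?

11

102 kg → truck 1 (remaining 48 kg)
92 kg → truck 2 (remaining 58 kg)
22 kg → truck 1 (remaining 26 kg)
20 kg → truck 1 (remaining 6 kg)
93 kg → truck 3 (remaining 57 kg)
105 kg → truck 4 (remaining 45 kg)
42 kg → truck 4 (remaining 3 kg)
37 kg → truck 3 (remaining 20 kg)
90 kg → truck 5 (remaining 60 kg)
89 kg → truck 6 (remaining 61 kg)
40 kg → truck 2 (remaining 18 kg)
112 kg → truck 7 (remaining 38 kg)
32 kg → truck 7 (remaining 6 kg)
15 kg → truck 2 (remaining 3 kg)
85 kg → truck 8 (remaining 65 kg)
95 kg → truck 9 (remaining 55 kg)
99 kg → truck 10 (remaining 51 kg)
106 kg → truck 11 (remaining 44 kg)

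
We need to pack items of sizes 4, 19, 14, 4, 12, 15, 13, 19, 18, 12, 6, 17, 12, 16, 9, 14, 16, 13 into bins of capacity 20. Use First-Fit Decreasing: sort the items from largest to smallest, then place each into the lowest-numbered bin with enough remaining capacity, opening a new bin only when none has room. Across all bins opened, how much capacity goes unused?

Sorted descending: 19, 19, 18, 17, 16, 16, 15, 14, 14, 13, 13, 12, 12, 12, 9, 6, 4, 4.
19 → bin 1 (remaining 1)
19 → bin 2 (remaining 1)
18 → bin 3 (remaining 2)
17 → bin 4 (remaining 3)
16 → bin 5 (remaining 4)
16 → bin 6 (remaining 4)
15 → bin 7 (remaining 5)
14 → bin 8 (remaining 6)
14 → bin 9 (remaining 6)
13 → bin 10 (remaining 7)
13 → bin 11 (remaining 7)
12 → bin 12 (remaining 8)
12 → bin 13 (remaining 8)
12 → bin 14 (remaining 8)
9 → bin 15 (remaining 11)
6 → bin 8 (remaining 0)
4 → bin 5 (remaining 0)
4 → bin 6 (remaining 0)
15 bins × 20 = 300; used 233; unused 67.

67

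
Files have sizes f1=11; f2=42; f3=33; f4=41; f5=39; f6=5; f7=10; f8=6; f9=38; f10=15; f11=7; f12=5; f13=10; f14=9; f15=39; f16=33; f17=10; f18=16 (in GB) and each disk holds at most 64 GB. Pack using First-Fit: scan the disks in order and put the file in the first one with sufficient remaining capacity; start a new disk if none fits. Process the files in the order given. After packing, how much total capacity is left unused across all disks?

79

disk 1: place f1 (11 GB), 53 GB left
disk 1: place f2 (42 GB), 11 GB left
disk 2: place f3 (33 GB), 31 GB left
disk 3: place f4 (41 GB), 23 GB left
disk 4: place f5 (39 GB), 25 GB left
disk 1: place f6 (5 GB), 6 GB left
disk 2: place f7 (10 GB), 21 GB left
disk 1: place f8 (6 GB), 0 GB left
disk 5: place f9 (38 GB), 26 GB left
disk 2: place f10 (15 GB), 6 GB left
disk 3: place f11 (7 GB), 16 GB left
disk 2: place f12 (5 GB), 1 GB left
disk 3: place f13 (10 GB), 6 GB left
disk 4: place f14 (9 GB), 16 GB left
disk 6: place f15 (39 GB), 25 GB left
disk 7: place f16 (33 GB), 31 GB left
disk 4: place f17 (10 GB), 6 GB left
disk 5: place f18 (16 GB), 10 GB left
7 disks × 64 GB = 448 GB; used 369 GB; unused 79 GB.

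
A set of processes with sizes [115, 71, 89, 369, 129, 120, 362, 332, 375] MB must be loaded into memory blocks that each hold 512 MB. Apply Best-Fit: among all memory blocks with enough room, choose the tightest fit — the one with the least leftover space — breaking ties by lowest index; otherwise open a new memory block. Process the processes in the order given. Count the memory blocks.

5

115 MB → memory block 1 (remaining 397 MB)
71 MB → memory block 1 (remaining 326 MB)
89 MB → memory block 1 (remaining 237 MB)
369 MB → memory block 2 (remaining 143 MB)
129 MB → memory block 2 (remaining 14 MB)
120 MB → memory block 1 (remaining 117 MB)
362 MB → memory block 3 (remaining 150 MB)
332 MB → memory block 4 (remaining 180 MB)
375 MB → memory block 5 (remaining 137 MB)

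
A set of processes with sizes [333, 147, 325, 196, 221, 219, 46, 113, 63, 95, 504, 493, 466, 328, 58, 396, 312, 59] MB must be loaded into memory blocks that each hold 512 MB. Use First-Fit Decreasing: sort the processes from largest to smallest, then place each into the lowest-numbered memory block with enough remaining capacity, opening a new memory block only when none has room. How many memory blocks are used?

9 memory blocks

Sorted descending: 504, 493, 466, 396, 333, 328, 325, 312, 221, 219, 196, 147, 113, 95, 63, 59, 58, 46.
memory block 1: place 504 MB, 8 MB left
memory block 2: place 493 MB, 19 MB left
memory block 3: place 466 MB, 46 MB left
memory block 4: place 396 MB, 116 MB left
memory block 5: place 333 MB, 179 MB left
memory block 6: place 328 MB, 184 MB left
memory block 7: place 325 MB, 187 MB left
memory block 8: place 312 MB, 200 MB left
memory block 9: place 221 MB, 291 MB left
memory block 9: place 219 MB, 72 MB left
memory block 8: place 196 MB, 4 MB left
memory block 5: place 147 MB, 32 MB left
memory block 4: place 113 MB, 3 MB left
memory block 6: place 95 MB, 89 MB left
memory block 6: place 63 MB, 26 MB left
memory block 7: place 59 MB, 128 MB left
memory block 7: place 58 MB, 70 MB left
memory block 3: place 46 MB, 0 MB left
Final memory blocks: [504] [493] [466,46] [396,113] [333,147] [328,95,63] [325,59,58] [312,196] [221,219].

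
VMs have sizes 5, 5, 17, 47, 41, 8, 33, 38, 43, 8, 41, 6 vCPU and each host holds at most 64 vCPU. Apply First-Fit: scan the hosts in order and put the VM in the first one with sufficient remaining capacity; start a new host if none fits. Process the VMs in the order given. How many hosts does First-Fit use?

7

Put 5 vCPU in host 1; 59 vCPU remain.
Put 5 vCPU in host 1; 54 vCPU remain.
Put 17 vCPU in host 1; 37 vCPU remain.
Put 47 vCPU in host 2; 17 vCPU remain.
Put 41 vCPU in host 3; 23 vCPU remain.
Put 8 vCPU in host 1; 29 vCPU remain.
Put 33 vCPU in host 4; 31 vCPU remain.
Put 38 vCPU in host 5; 26 vCPU remain.
Put 43 vCPU in host 6; 21 vCPU remain.
Put 8 vCPU in host 1; 21 vCPU remain.
Put 41 vCPU in host 7; 23 vCPU remain.
Put 6 vCPU in host 1; 15 vCPU remain.
Final hosts: [5,5,17,8,8,6] [47] [41] [33] [38] [43] [41].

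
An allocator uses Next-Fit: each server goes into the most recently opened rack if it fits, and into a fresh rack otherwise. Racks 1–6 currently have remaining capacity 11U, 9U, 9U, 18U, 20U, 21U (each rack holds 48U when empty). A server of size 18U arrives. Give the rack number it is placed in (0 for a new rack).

Next-Fit only looks at rack 6, which has 21U free.
18U fits there.

6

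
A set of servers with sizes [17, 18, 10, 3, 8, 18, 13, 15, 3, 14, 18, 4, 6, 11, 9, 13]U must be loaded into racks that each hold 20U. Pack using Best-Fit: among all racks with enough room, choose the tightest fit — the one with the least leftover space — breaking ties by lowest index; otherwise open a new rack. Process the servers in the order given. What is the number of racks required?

10 racks

17U → rack 1 (remaining 3U)
18U → rack 2 (remaining 2U)
10U → rack 3 (remaining 10U)
3U → rack 1 (remaining 0U)
8U → rack 3 (remaining 2U)
18U → rack 4 (remaining 2U)
13U → rack 5 (remaining 7U)
15U → rack 6 (remaining 5U)
3U → rack 6 (remaining 2U)
14U → rack 7 (remaining 6U)
18U → rack 8 (remaining 2U)
4U → rack 7 (remaining 2U)
6U → rack 5 (remaining 1U)
11U → rack 9 (remaining 9U)
9U → rack 9 (remaining 0U)
13U → rack 10 (remaining 7U)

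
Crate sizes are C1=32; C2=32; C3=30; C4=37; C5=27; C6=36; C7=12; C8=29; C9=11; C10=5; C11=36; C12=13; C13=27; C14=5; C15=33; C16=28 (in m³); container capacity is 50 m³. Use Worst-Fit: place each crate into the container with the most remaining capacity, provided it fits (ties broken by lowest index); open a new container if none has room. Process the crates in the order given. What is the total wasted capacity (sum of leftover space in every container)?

157

Put C1 (32 m³) in container 1; 18 m³ remain.
Put C2 (32 m³) in container 2; 18 m³ remain.
Put C3 (30 m³) in container 3; 20 m³ remain.
Put C4 (37 m³) in container 4; 13 m³ remain.
Put C5 (27 m³) in container 5; 23 m³ remain.
Put C6 (36 m³) in container 6; 14 m³ remain.
Put C7 (12 m³) in container 5; 11 m³ remain.
Put C8 (29 m³) in container 7; 21 m³ remain.
Put C9 (11 m³) in container 7; 10 m³ remain.
Put C10 (5 m³) in container 3; 15 m³ remain.
Put C11 (36 m³) in container 8; 14 m³ remain.
Put C12 (13 m³) in container 1; 5 m³ remain.
Put C13 (27 m³) in container 9; 23 m³ remain.
Put C14 (5 m³) in container 9; 18 m³ remain.
Put C15 (33 m³) in container 10; 17 m³ remain.
Put C16 (28 m³) in container 11; 22 m³ remain.
11 containers × 50 m³ = 550 m³; used 393 m³; unused 157 m³.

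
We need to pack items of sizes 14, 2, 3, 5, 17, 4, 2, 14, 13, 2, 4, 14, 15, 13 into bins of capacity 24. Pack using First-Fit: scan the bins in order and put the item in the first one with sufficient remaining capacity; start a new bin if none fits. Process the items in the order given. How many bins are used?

7

bin 1: place 14, 10 left
bin 1: place 2, 8 left
bin 1: place 3, 5 left
bin 1: place 5, 0 left
bin 2: place 17, 7 left
bin 2: place 4, 3 left
bin 2: place 2, 1 left
bin 3: place 14, 10 left
bin 4: place 13, 11 left
bin 3: place 2, 8 left
bin 3: place 4, 4 left
bin 5: place 14, 10 left
bin 6: place 15, 9 left
bin 7: place 13, 11 left
Final bins: [14,2,3,5] [17,4,2] [14,2,4] [13] [14] [15] [13].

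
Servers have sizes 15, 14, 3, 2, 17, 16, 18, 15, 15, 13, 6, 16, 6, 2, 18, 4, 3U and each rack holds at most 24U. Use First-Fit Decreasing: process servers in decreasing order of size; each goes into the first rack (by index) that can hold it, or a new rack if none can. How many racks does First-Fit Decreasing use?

10

Sorted descending: 18, 18, 17, 16, 16, 15, 15, 15, 14, 13, 6, 6, 4, 3, 3, 2, 2.
Put 18U in rack 1; 6U remain.
Put 18U in rack 2; 6U remain.
Put 17U in rack 3; 7U remain.
Put 16U in rack 4; 8U remain.
Put 16U in rack 5; 8U remain.
Put 15U in rack 6; 9U remain.
Put 15U in rack 7; 9U remain.
Put 15U in rack 8; 9U remain.
Put 14U in rack 9; 10U remain.
Put 13U in rack 10; 11U remain.
Put 6U in rack 1; 0U remain.
Put 6U in rack 2; 0U remain.
Put 4U in rack 3; 3U remain.
Put 3U in rack 3; 0U remain.
Put 3U in rack 4; 5U remain.
Put 2U in rack 4; 3U remain.
Put 2U in rack 4; 1U remain.
Final racks: [18,6] [18,6] [17,4,3] [16,3,2,2] [16] [15] [15] [15] [14] [13].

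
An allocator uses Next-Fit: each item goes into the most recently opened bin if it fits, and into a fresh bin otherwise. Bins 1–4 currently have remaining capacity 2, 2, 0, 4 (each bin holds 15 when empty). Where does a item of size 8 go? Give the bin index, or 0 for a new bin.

Next-Fit only looks at bin 4, which has 4 free.
8 does not fit, so a new bin is opened.

0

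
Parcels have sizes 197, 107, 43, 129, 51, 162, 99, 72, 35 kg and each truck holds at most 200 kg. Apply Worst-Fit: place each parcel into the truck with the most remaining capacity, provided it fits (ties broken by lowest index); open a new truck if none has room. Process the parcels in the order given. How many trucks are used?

5

truck 1: place 197 kg, 3 kg left
truck 2: place 107 kg, 93 kg left
truck 2: place 43 kg, 50 kg left
truck 3: place 129 kg, 71 kg left
truck 3: place 51 kg, 20 kg left
truck 4: place 162 kg, 38 kg left
truck 5: place 99 kg, 101 kg left
truck 5: place 72 kg, 29 kg left
truck 2: place 35 kg, 15 kg left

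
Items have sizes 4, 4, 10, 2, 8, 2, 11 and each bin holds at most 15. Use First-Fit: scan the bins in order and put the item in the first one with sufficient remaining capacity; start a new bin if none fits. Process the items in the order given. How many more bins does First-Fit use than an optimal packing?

First-Fit: [4,4,2,2] [10] [8] [11] → 4 bins.
Total size 41; any packing needs at least ⌈41/15⌉ = 3 bins.
An optimal packing achieves that bound: [11,4] [10,4] [8,2,2] → 3 bins.
Excess: 4 − 3 = 1.

1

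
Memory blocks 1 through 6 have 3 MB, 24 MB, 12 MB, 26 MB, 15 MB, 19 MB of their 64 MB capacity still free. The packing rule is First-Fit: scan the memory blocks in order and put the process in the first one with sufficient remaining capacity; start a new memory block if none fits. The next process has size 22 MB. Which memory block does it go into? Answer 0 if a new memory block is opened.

2

Memory blocks with room: memory block 2 (24 MB), memory block 4 (26 MB).
The first with room is memory block 2.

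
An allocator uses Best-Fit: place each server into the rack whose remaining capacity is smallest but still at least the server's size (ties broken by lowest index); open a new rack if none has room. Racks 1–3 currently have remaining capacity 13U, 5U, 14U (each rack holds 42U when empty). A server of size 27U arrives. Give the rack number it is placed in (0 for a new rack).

0

No rack has ≥ 27U free, so a new rack is opened.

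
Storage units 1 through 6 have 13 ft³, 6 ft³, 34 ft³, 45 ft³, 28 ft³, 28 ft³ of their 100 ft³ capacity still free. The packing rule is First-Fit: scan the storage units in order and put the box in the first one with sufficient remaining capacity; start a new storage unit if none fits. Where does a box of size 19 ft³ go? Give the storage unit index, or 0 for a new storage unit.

Storage units with room: storage unit 3 (34 ft³), storage unit 4 (45 ft³), storage unit 5 (28 ft³), storage unit 6 (28 ft³).
The first with room is storage unit 3.

3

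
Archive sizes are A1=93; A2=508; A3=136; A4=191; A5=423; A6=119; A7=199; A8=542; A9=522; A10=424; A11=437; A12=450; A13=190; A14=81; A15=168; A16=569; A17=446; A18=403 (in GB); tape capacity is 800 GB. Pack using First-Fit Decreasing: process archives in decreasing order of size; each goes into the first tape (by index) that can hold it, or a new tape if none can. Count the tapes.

10 tapes

Sorted descending: 569, 542, 522, 508, 450, 446, 437, 424, 423, 403, 199, 191, 190, 168, 136, 119, 93, 81.
Put 569 GB in tape 1; 231 GB remain.
Put 542 GB in tape 2; 258 GB remain.
Put 522 GB in tape 3; 278 GB remain.
Put 508 GB in tape 4; 292 GB remain.
Put 450 GB in tape 5; 350 GB remain.
Put 446 GB in tape 6; 354 GB remain.
Put 437 GB in tape 7; 363 GB remain.
Put 424 GB in tape 8; 376 GB remain.
Put 423 GB in tape 9; 377 GB remain.
Put 403 GB in tape 10; 397 GB remain.
Put 199 GB in tape 1; 32 GB remain.
Put 191 GB in tape 2; 67 GB remain.
Put 190 GB in tape 3; 88 GB remain.
Put 168 GB in tape 4; 124 GB remain.
Put 136 GB in tape 5; 214 GB remain.
Put 119 GB in tape 4; 5 GB remain.
Put 93 GB in tape 5; 121 GB remain.
Put 81 GB in tape 3; 7 GB remain.
Final tapes: [569,199] [542,191] [522,190,81] [508,168,119] [450,136,93] [446] [437] [424] [423] [403].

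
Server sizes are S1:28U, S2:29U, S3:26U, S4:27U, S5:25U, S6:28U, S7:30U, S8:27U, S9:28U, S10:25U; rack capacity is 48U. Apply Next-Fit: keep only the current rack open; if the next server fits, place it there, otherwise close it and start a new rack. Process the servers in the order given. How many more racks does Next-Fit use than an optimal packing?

0

Next-Fit: [28] [29] [26] [27] [25] [28] [30] [27] [28] [25] → 10 racks.
10 servers exceed 24U (half the capacity), and no two of those can share a rack, so at least 10 racks are needed.
So 10 is already optimal.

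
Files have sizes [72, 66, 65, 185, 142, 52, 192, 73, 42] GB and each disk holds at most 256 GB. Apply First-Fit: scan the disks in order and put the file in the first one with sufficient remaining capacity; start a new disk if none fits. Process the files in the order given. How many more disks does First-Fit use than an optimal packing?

0

First-Fit: [72,66,65,52] [185,42] [142,73] [192] → 4 disks.
Total size 889 GB; any packing needs at least ⌈889/256⌉ = 4 disks.
So 4 is already optimal.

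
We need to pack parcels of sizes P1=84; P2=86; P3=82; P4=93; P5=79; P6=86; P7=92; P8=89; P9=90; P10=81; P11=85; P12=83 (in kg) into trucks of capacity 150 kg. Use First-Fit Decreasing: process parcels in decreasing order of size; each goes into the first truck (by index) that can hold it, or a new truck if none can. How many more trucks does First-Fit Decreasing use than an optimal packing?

First-Fit Decreasing: [93] [92] [90] [89] [86] [86] [85] [84] [83] [82] [81] [79] → 12 trucks.
12 parcels exceed 75 kg (half the capacity), and no two of those can share a truck, so at least 12 trucks are needed.
So 12 is already optimal.

0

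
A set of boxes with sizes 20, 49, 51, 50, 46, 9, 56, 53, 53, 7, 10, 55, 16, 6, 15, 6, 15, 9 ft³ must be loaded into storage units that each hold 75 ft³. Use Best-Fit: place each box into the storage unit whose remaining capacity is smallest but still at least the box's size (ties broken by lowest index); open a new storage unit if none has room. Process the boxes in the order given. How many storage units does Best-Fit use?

8

20 ft³ → storage unit 1 (remaining 55 ft³)
49 ft³ → storage unit 1 (remaining 6 ft³)
51 ft³ → storage unit 2 (remaining 24 ft³)
50 ft³ → storage unit 3 (remaining 25 ft³)
46 ft³ → storage unit 4 (remaining 29 ft³)
9 ft³ → storage unit 2 (remaining 15 ft³)
56 ft³ → storage unit 5 (remaining 19 ft³)
53 ft³ → storage unit 6 (remaining 22 ft³)
53 ft³ → storage unit 7 (remaining 22 ft³)
7 ft³ → storage unit 2 (remaining 8 ft³)
10 ft³ → storage unit 5 (remaining 9 ft³)
55 ft³ → storage unit 8 (remaining 20 ft³)
16 ft³ → storage unit 8 (remaining 4 ft³)
6 ft³ → storage unit 1 (remaining 0 ft³)
15 ft³ → storage unit 6 (remaining 7 ft³)
6 ft³ → storage unit 6 (remaining 1 ft³)
15 ft³ → storage unit 7 (remaining 7 ft³)
9 ft³ → storage unit 5 (remaining 0 ft³)
Final storage units: [20,49,6] [51,9,7] [50] [46] [56,10,9] [53,15,6] [53,15] [55,16].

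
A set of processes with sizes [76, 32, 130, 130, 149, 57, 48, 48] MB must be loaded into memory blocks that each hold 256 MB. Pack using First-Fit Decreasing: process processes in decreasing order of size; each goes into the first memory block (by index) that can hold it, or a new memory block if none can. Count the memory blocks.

Sorted descending: 149, 130, 130, 76, 57, 48, 48, 32.
149 MB → memory block 1 (remaining 107 MB)
130 MB → memory block 2 (remaining 126 MB)
130 MB → memory block 3 (remaining 126 MB)
76 MB → memory block 1 (remaining 31 MB)
57 MB → memory block 2 (remaining 69 MB)
48 MB → memory block 2 (remaining 21 MB)
48 MB → memory block 3 (remaining 78 MB)
32 MB → memory block 3 (remaining 46 MB)
Final memory blocks: [149,76] [130,57,48] [130,48,32].

3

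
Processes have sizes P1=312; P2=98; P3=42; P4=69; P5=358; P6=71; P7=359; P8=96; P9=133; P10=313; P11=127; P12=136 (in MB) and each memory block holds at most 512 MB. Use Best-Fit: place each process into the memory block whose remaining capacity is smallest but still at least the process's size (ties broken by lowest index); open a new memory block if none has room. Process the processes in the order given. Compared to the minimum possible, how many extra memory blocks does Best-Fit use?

0

Best-Fit: [312,98,42] [69,358,71] [359,96] [133,313] [127,136] → 5 memory blocks.
Total size 2114 MB; any packing needs at least ⌈2114/512⌉ = 5 memory blocks.
So 5 is already optimal.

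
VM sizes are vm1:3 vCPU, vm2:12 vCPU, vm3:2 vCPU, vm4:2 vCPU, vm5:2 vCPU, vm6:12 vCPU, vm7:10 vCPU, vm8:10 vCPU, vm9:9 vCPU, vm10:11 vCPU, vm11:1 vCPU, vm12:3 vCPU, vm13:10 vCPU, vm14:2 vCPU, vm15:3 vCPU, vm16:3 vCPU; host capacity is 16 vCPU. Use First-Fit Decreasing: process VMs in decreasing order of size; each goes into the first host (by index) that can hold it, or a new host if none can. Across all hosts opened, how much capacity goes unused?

Sorted descending: 12, 12, 11, 10, 10, 10, 9, 3, 3, 3, 3, 2, 2, 2, 2, 1.
12 vCPU → host 1 (remaining 4 vCPU)
12 vCPU → host 2 (remaining 4 vCPU)
11 vCPU → host 3 (remaining 5 vCPU)
10 vCPU → host 4 (remaining 6 vCPU)
10 vCPU → host 5 (remaining 6 vCPU)
10 vCPU → host 6 (remaining 6 vCPU)
9 vCPU → host 7 (remaining 7 vCPU)
3 vCPU → host 1 (remaining 1 vCPU)
3 vCPU → host 2 (remaining 1 vCPU)
3 vCPU → host 3 (remaining 2 vCPU)
3 vCPU → host 4 (remaining 3 vCPU)
2 vCPU → host 3 (remaining 0 vCPU)
2 vCPU → host 4 (remaining 1 vCPU)
2 vCPU → host 5 (remaining 4 vCPU)
2 vCPU → host 5 (remaining 2 vCPU)
1 vCPU → host 1 (remaining 0 vCPU)
7 hosts × 16 vCPU = 112 vCPU; used 95 vCPU; unused 17 vCPU.

17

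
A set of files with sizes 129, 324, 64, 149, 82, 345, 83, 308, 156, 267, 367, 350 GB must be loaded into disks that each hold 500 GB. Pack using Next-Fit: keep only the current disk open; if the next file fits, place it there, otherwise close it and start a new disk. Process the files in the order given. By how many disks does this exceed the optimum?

Next-Fit: [129,324] [64,149,82] [345,83] [308,156] [267] [367] [350] → 7 disks.
Total size 2624 GB; any packing needs at least ⌈2624/500⌉ = 6 disks.
An optimal packing achieves that bound: [367,129] [350,149] [345,83,64] [324,156] [308,82] [267] → 6 disks.
Excess: 7 − 6 = 1.

1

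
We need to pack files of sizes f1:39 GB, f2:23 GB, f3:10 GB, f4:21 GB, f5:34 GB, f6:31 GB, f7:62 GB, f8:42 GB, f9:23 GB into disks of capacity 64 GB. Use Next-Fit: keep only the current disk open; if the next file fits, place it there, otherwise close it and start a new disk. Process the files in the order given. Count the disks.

f1 (39 GB) → disk 1 (remaining 25 GB)
f2 (23 GB) → disk 1 (remaining 2 GB)
f3 (10 GB) → disk 2 (remaining 54 GB)
f4 (21 GB) → disk 2 (remaining 33 GB)
f5 (34 GB) → disk 3 (remaining 30 GB)
f6 (31 GB) → disk 4 (remaining 33 GB)
f7 (62 GB) → disk 5 (remaining 2 GB)
f8 (42 GB) → disk 6 (remaining 22 GB)
f9 (23 GB) → disk 7 (remaining 41 GB)
Final disks: [39,23] [10,21] [34] [31] [62] [42] [23].

7 disks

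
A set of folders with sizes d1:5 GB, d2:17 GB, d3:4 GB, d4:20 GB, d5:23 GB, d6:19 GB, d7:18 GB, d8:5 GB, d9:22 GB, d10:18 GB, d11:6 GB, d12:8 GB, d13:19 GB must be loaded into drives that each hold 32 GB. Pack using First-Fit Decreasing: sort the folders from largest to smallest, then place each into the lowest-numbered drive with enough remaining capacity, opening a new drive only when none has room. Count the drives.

Sorted descending: 23, 22, 20, 19, 19, 18, 18, 17, 8, 6, 5, 5, 4.
23 GB → drive 1 (remaining 9 GB)
22 GB → drive 2 (remaining 10 GB)
20 GB → drive 3 (remaining 12 GB)
19 GB → drive 4 (remaining 13 GB)
19 GB → drive 5 (remaining 13 GB)
18 GB → drive 6 (remaining 14 GB)
18 GB → drive 7 (remaining 14 GB)
17 GB → drive 8 (remaining 15 GB)
8 GB → drive 1 (remaining 1 GB)
6 GB → drive 2 (remaining 4 GB)
5 GB → drive 3 (remaining 7 GB)
5 GB → drive 3 (remaining 2 GB)
4 GB → drive 2 (remaining 0 GB)

8 drives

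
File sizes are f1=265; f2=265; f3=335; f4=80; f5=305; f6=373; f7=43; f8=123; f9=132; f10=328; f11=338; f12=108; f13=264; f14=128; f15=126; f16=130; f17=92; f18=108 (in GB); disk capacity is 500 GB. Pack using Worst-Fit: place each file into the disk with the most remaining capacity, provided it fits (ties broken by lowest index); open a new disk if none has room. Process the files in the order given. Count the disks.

f1 (265 GB) → disk 1 (remaining 235 GB)
f2 (265 GB) → disk 2 (remaining 235 GB)
f3 (335 GB) → disk 3 (remaining 165 GB)
f4 (80 GB) → disk 1 (remaining 155 GB)
f5 (305 GB) → disk 4 (remaining 195 GB)
f6 (373 GB) → disk 5 (remaining 127 GB)
f7 (43 GB) → disk 2 (remaining 192 GB)
f8 (123 GB) → disk 4 (remaining 72 GB)
f9 (132 GB) → disk 2 (remaining 60 GB)
f10 (328 GB) → disk 6 (remaining 172 GB)
f11 (338 GB) → disk 7 (remaining 162 GB)
f12 (108 GB) → disk 6 (remaining 64 GB)
f13 (264 GB) → disk 8 (remaining 236 GB)
f14 (128 GB) → disk 8 (remaining 108 GB)
f15 (126 GB) → disk 3 (remaining 39 GB)
f16 (130 GB) → disk 7 (remaining 32 GB)
f17 (92 GB) → disk 1 (remaining 63 GB)
f18 (108 GB) → disk 5 (remaining 19 GB)
Final disks: [265,80,92] [265,43,132] [335,126] [305,123] [373,108] [328,108] [338,130] [264,128].

8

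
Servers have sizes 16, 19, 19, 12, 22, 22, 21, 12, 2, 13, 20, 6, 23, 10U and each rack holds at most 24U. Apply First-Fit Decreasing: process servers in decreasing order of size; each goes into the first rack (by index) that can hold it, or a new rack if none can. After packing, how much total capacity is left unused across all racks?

23

Sorted descending: 23, 22, 22, 21, 20, 19, 19, 16, 13, 12, 12, 10, 6, 2.
rack 1: place 23U, 1U left
rack 2: place 22U, 2U left
rack 3: place 22U, 2U left
rack 4: place 21U, 3U left
rack 5: place 20U, 4U left
rack 6: place 19U, 5U left
rack 7: place 19U, 5U left
rack 8: place 16U, 8U left
rack 9: place 13U, 11U left
rack 10: place 12U, 12U left
rack 10: place 12U, 0U left
rack 9: place 10U, 1U left
rack 8: place 6U, 2U left
rack 2: place 2U, 0U left
10 racks × 24U = 240U; used 217U; unused 23U.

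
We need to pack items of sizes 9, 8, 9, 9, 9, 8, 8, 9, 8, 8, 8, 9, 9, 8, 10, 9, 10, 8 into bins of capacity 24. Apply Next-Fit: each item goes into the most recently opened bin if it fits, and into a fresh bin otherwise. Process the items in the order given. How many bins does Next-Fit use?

bin 1: place 9, 15 left
bin 1: place 8, 7 left
bin 2: place 9, 15 left
bin 2: place 9, 6 left
bin 3: place 9, 15 left
bin 3: place 8, 7 left
bin 4: place 8, 16 left
bin 4: place 9, 7 left
bin 5: place 8, 16 left
bin 5: place 8, 8 left
bin 5: place 8, 0 left
bin 6: place 9, 15 left
bin 6: place 9, 6 left
bin 7: place 8, 16 left
bin 7: place 10, 6 left
bin 8: place 9, 15 left
bin 8: place 10, 5 left
bin 9: place 8, 16 left
Final bins: [9,8] [9,9] [9,8] [8,9] [8,8,8] [9,9] [8,10] [9,10] [8].

9 bins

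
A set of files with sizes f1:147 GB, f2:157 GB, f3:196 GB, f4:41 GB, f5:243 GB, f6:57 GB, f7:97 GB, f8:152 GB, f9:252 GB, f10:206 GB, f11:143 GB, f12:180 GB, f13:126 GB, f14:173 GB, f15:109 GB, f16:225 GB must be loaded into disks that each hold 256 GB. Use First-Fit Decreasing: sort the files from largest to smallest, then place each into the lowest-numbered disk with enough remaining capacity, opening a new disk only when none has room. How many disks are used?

Sorted descending: 252, 243, 225, 206, 196, 180, 173, 157, 152, 147, 143, 126, 109, 97, 57, 41.
disk 1: place 252 GB, 4 GB left
disk 2: place 243 GB, 13 GB left
disk 3: place 225 GB, 31 GB left
disk 4: place 206 GB, 50 GB left
disk 5: place 196 GB, 60 GB left
disk 6: place 180 GB, 76 GB left
disk 7: place 173 GB, 83 GB left
disk 8: place 157 GB, 99 GB left
disk 9: place 152 GB, 104 GB left
disk 10: place 147 GB, 109 GB left
disk 11: place 143 GB, 113 GB left
disk 12: place 126 GB, 130 GB left
disk 10: place 109 GB, 0 GB left
disk 8: place 97 GB, 2 GB left
disk 5: place 57 GB, 3 GB left
disk 4: place 41 GB, 9 GB left

12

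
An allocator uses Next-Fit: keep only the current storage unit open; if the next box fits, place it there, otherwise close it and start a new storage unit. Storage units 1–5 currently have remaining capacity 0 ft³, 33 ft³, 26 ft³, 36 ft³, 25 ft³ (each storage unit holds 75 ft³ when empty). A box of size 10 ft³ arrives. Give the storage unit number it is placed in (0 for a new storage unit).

Next-Fit only looks at storage unit 5, which has 25 ft³ free.
10 ft³ fits there.

5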